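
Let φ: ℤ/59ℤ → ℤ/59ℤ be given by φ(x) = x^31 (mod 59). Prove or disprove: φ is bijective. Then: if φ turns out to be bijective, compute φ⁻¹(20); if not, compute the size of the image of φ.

16

Since 59 is prime, the nonzero elements of ℤ/59ℤ form a cyclic group of order 58.
As gcd(31, 58) = 1, raising to the 31st power is a bijection on this group: if x_1^31 ≡ x_2^31 then (x_1x_2^{−1})^31 = 1, and the only element of order dividing gcd(31, 58) = 1 is 1, so x_1 = x_2.
With φ(0) = 0 this makes φ injective on all of ℤ/59ℤ, hence bijective (finite equal-size domain and codomain). In particular φ is bijective.
Since φ is bijective, we find the preimage of 20. The inverse of x ↦ x^31 on (ℤ/59ℤ)^× is x ↦ x^15, because 31·15 = 465 = 8·58 + 1 ≡ 1 (mod 58) and x^{58} = 1 for x ≠ 0 (Fermat). So φ⁻¹(20) = 20^15 mod 59.
Repeated squaring mod 59: 20^1 ≡ 20, 20^2 ≡ 20² = 400 ≡ 46, 20^4 ≡ 46² = 2116 ≡ 51, 20^8 ≡ 51² = 2601 ≡ 5. Since 15 = 8 + 4 + 2 + 1, 20^15 ≡ 5·51·46·20: 5·51 = 255 ≡ 19, then 19·46 = 874 ≡ 48, then 48·20 = 960 ≡ 16. So 20^15 ≡ 16 (mod 59).
Hence φ⁻¹(20) = 16.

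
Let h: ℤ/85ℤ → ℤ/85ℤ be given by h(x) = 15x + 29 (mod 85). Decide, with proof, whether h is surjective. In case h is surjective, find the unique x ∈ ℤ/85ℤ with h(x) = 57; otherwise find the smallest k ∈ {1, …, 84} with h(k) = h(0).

Since gcd(15, 85) = 5, we have 15x ≡ 0 (mod 5) for all x, so h(x) ≡ 4 (mod 5).
But 0 ≢ 4 (mod 5), so 0 ∈ ℤ/85ℤ has no preimage. Thus h is not surjective.
Since h is not surjective, we find the least positive k with h(k) = h(0): this means 15k ≡ 0 (mod 85), i.e. 85 ∣ 15k. Since gcd(15, 85) = 5, dividing through by 5 this holds exactly when 17 ∣ 3k, and as gcd(3, 17) = 1, exactly when 17 ∣ k.
The smallest positive such k is 17.

17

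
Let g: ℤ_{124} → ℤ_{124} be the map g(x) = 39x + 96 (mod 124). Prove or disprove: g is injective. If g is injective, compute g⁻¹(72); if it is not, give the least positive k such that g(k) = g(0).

If g(u) = g(v), then 39u ≡ 39v (mod 124). Because gcd(39, 124) = 1, we may cancel 39 to get u ≡ v (mod 124).
So g is injective.
We now compute 39⁻¹ mod 124 explicitly. Euclid's algorithm: 124 = 3·39 + 7, 39 = 5·7 + 4, 7 = 1·4 + 3, 4 = 1·3 + 1; back-substituting gives 1 = 35·39 − 11·124, so 39⁻¹ ≡ 35 (mod 124).
Since g is injective, we compute g⁻¹(72): solve 39x + 96 ≡ 72 (mod 124), i.e. 39x ≡ 100 (mod 124).
Multiplying by 39⁻¹ = 35 gives x ≡ 35·100 = 3500 = 28·124 + 28 ≡ 28 (mod 124).
Check: g(28) = 39·28 + 96 = 1188 = 9·124 + 72 ≡ 72 (mod 124).

28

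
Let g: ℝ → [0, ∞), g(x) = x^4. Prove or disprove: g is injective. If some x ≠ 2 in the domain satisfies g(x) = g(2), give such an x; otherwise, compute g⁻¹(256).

g(2) = 16 = (−2)^4 = g(−2) (since 4 is even), with 2 ≠ −2. So g is not injective.
For the follow-up, such an x exists: taking x = −2 ∈ ℝ gives g(−2) = 16 = g(2) with −2 ≠ 2.

-2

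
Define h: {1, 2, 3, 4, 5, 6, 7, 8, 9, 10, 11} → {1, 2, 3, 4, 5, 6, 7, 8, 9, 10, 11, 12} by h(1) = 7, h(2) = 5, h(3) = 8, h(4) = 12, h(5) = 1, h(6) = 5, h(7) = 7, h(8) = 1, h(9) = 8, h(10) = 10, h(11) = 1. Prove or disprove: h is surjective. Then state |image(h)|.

No element maps to 2, so h is not surjective.
The image of h is {1, 5, 7, 8, 10, 12}, which has 6 elements.

6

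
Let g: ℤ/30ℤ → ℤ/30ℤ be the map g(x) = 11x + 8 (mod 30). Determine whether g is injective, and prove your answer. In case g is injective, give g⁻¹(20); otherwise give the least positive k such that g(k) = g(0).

12

If g(u) = g(v), then 11u ≡ 11v (mod 30). Because gcd(11, 30) = 1, we may cancel 11 to get u ≡ v (mod 30).
So g is injective.
We now compute 11⁻¹ mod 30 explicitly. Euclid's algorithm: 30 = 2·11 + 8, 11 = 1·8 + 3, 8 = 2·3 + 2, 3 = 1·2 + 1; back-substituting gives 1 = 11·11 − 4·30, so 11⁻¹ ≡ 11 (mod 30).
Since g is injective, we find g⁻¹(20): we need 11x ≡ 20 − 8 ≡ 12 (mod 30). Using 11⁻¹ = 11: x ≡ 11·12 = 132 = 4·30 + 12, so x = 12.
Check: g(12) = 11·12 + 8 = 140 = 4·30 + 20 ≡ 20 (mod 30).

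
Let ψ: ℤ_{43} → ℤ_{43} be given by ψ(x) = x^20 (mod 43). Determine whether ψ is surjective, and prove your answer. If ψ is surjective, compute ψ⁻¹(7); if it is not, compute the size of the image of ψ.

ψ(21): Repeated squaring mod 43: 21^1 ≡ 21, 21^2 ≡ 21² = 441 ≡ 11, 21^4 ≡ 11² = 121 ≡ 35, 21^8 ≡ 35² = 1225 ≡ 21, 21^16 ≡ 21² = 441 ≡ 11. Since 20 = 16 + 4, 21^20 ≡ 11·35: 11·35 = 385 ≡ 41. So 21^20 ≡ 41 (mod 43).
ψ(22): Repeated squaring mod 43: 22^1 ≡ 22, 22^2 ≡ 22² = 484 ≡ 11, 22^4 ≡ 11² = 121 ≡ 35, 22^8 ≡ 35² = 1225 ≡ 21, 22^16 ≡ 21² = 441 ≡ 11. Since 20 = 16 + 4, 22^20 ≡ 11·35: 11·35 = 385 ≡ 41. So 22^20 ≡ 41 (mod 43).
So ψ(21) = ψ(22) = 41 while 21 ≠ 22, thus ψ is not injective.
A non-injective map from the 43-element set ℤ_{43} to itself takes at most 42 distinct values, so it cannot be surjective. Therefore ψ is not surjective.
Since ψ is not surjective, we determine |image(ψ)|. Computing x^20 mod 43 for each x (by repeated squaring, reducing mod 43 at every step), the values ψ(0), ψ(1), …, ψ(42) are: 0, 1, 21, 14, 11, 17, 36, 6, 16, 24, 13, 4, 25, 10, 40, 23, 35, 38, 31, 9, 15, 41, 41, 15, 9, 31, 38, 35, 23, 40, 10, 25, 4, 13, 24, 16, 6, 36, 17, 11, 14, 21, 1.
The distinct values are {0, 1, 4, 6, 9, 10, 11, 13, 14, 15, 16, 17, 21, 23, 24, 25, 31, 35, 36, 38, 40, 41}; there are 22 of them.

22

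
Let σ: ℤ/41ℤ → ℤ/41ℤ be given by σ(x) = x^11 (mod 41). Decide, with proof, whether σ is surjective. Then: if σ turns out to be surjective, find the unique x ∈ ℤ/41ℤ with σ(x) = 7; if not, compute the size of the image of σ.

22

Since 41 is prime, the nonzero elements of ℤ/41ℤ form a cyclic group of order 40.
As gcd(11, 40) = 1, raising to the 11th power is a bijection on this group: if a^11 ≡ b^11 then (ab^{−1})^11 = 1, and the only element of order dividing gcd(11, 40) = 1 is 1, so a = b.
With σ(0) = 0 this makes σ injective on all of ℤ/41ℤ, hence bijective (finite equal-size domain and codomain). In particular σ is surjective.
Since σ is surjective, we find the preimage of 7. The inverse of x ↦ x^11 on (ℤ/41ℤ)^× is x ↦ x^11, because 11·11 = 121 = 3·40 + 1 ≡ 1 (mod 40) and x^{40} = 1 for x ≠ 0 (Fermat). So σ⁻¹(7) = 7^11 mod 41.
Repeated squaring mod 41: 7^1 ≡ 7, 7^2 ≡ 7² = 49 ≡ 8, 7^4 ≡ 8² = 64 ≡ 23, 7^8 ≡ 23² = 529 ≡ 37. Since 11 = 8 + 2 + 1, 7^11 ≡ 37·8·7: 37·8 = 296 ≡ 9, then 9·7 = 63 ≡ 22. So 7^11 ≡ 22 (mod 41).
Hence σ⁻¹(7) = 22.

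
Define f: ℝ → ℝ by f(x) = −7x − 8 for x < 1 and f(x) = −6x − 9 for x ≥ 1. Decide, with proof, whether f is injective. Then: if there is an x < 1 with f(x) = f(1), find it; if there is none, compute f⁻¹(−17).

4/3

Both pieces are strictly decreasing (slopes −7 and −6), so each is injective on its own interval.
The left piece maps (−∞, 1) onto (−15, ∞); the right piece maps [1, ∞) onto (−∞, −15].
These images are disjoint, so no value is attained by both pieces. Thus f is injective.
Because the two images are disjoint, no x < 1 has f(x) = f(1), so we compute f⁻¹(−17): −17 lies in (−∞, −15], so solve −6x − 9 = −17: x = (−17 + 9)/(−6) = 4/3.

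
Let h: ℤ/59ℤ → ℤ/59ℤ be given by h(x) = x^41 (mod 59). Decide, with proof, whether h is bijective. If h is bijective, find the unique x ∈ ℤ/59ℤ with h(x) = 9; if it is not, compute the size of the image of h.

Since 59 is prime, the nonzero elements of ℤ/59ℤ form a cyclic group of order 58.
As gcd(41, 58) = 1, raising to the 41st power is a bijection on this group: if s^41 ≡ t^41 then (st^{−1})^41 = 1, and the only element of order dividing gcd(41, 58) = 1 is 1, so s = t.
With h(0) = 0 this makes h injective on all of ℤ/59ℤ, hence bijective (finite equal-size domain and codomain). In particular h is bijective.
Since h is bijective, we find the preimage of 9. The inverse of x ↦ x^41 on (ℤ/59ℤ)^× is x ↦ x^17, because 41·17 = 697 = 12·58 + 1 ≡ 1 (mod 58) and x^{58} = 1 for x ≠ 0 (Fermat). So h⁻¹(9) = 9^17 mod 59.
Repeated squaring mod 59: 9^1 ≡ 9, 9^2 ≡ 9² = 81 ≡ 22, 9^4 ≡ 22² = 484 ≡ 12, 9^8 ≡ 12² = 144 ≡ 26, 9^16 ≡ 26² = 676 ≡ 27. Since 17 = 16 + 1, 9^17 ≡ 27·9: 27·9 = 243 ≡ 7. So 9^17 ≡ 7 (mod 59).
Hence h⁻¹(9) = 7.

7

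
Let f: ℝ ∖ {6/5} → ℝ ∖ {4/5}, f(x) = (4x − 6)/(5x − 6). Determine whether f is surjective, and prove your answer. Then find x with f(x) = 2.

For any y ≠ 4/5, solving y(5x − 6) = 4x − 6 for x gives a well-defined x ≠ 6/5. So f is surjective.
Solving f(x) = 2: cross-multiplying gives 4x − 6 = 2(5x − 6), which rearranges to −6x = −6, so x = 1.

1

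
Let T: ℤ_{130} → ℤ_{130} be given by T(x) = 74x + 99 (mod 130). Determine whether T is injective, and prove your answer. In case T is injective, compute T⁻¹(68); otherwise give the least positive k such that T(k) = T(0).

65

We have gcd(74, 130) = 2 > 1. Taking x_1 = 0 and x_2 = 65: T(0) = 99 and T(65) = 74·65 + 99 = 4909 ≡ 99 (mod 130).
So T(0) = T(65) while 0 ≠ 65, therefore T is not injective.
Since T is not injective, we find the least positive k with T(k) = T(0): this means 74k ≡ 0 (mod 130), i.e. 130 ∣ 74k. Since gcd(74, 130) = 2, dividing through by 2 this holds exactly when 65 ∣ 37k, and as gcd(37, 65) = 1, exactly when 65 ∣ k.
The smallest positive such k is 65.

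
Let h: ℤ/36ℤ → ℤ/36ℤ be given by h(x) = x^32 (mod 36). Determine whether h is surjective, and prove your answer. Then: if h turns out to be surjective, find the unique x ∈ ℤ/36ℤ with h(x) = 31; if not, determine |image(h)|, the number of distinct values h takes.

8

h(0) = 0^32 = 0.
h(6): Repeated squaring mod 36: 6^1 ≡ 6, 6^2 ≡ 6² = 36 ≡ 0, 6^4 ≡ 0² = 0, 6^8 ≡ 0² = 0, 6^16 ≡ 0² = 0, 6^32 ≡ 0² = 0. So 6^32 ≡ 0 (mod 36).
So h(0) = h(6) = 0 while 0 ≠ 6, so h is not injective.
A non-injective map from the 36-element set ℤ/36ℤ to itself takes at most 35 distinct values, so it cannot be surjective. Thus h is not surjective.
Since h is not surjective, we determine |image(h)|. Computing x^32 mod 36 for each x (by repeated squaring, reducing mod 36 at every step), the values h(0), h(1), …, h(35) are: 0, 1, 4, 9, 16, 25, 0, 13, 28, 9, 28, 13, 0, 25, 16, 9, 4, 1, 0, 1, 4, 9, 16, 25, 0, 13, 28, 9, 28, 13, 0, 25, 16, 9, 4, 1.
The distinct values are {0, 1, 4, 9, 13, 16, 25, 28}; there are 8 of them.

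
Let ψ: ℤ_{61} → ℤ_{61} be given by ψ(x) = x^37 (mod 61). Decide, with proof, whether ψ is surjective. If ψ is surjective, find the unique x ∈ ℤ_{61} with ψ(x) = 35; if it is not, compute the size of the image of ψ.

10

Since 61 is prime, the nonzero elements of ℤ_{61} form a cyclic group of order 60.
As gcd(37, 60) = 1, raising to the 37th power is a bijection on this group: if a^37 ≡ b^37 then (ab^{−1})^37 = 1, and the only element of order dividing gcd(37, 60) = 1 is 1, so a = b.
With ψ(0) = 0 this makes ψ injective on all of ℤ_{61}, hence bijective (finite equal-size domain and codomain). In particular ψ is surjective.
Since ψ is surjective, we find the preimage of 35. The inverse of x ↦ x^37 on (ℤ_{61})^× is x ↦ x^13, because 37·13 = 481 = 8·60 + 1 ≡ 1 (mod 60) and x^{60} = 1 for x ≠ 0 (Fermat). So ψ⁻¹(35) = 35^13 mod 61.
Repeated squaring mod 61: 35^1 ≡ 35, 35^2 ≡ 35² = 1225 ≡ 5, 35^4 ≡ 5² = 25, 35^8 ≡ 25² = 625 ≡ 15. Since 13 = 8 + 4 + 1, 35^13 ≡ 15·25·35: 15·25 = 375 ≡ 9, then 9·35 = 315 ≡ 10. So 35^13 ≡ 10 (mod 61).
Hence ψ⁻¹(35) = 10.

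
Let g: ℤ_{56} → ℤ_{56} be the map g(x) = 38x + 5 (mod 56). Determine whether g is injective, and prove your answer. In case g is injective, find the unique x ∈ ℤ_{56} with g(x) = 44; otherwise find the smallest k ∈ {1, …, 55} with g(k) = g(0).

By definition, g is injective when g(x_1) = g(x_2) forces x_1 = x_2.
We have gcd(38, 56) = 2 > 1. Taking x_1 = 0 and x_2 = 28: g(0) = 5 and g(28) = 38·28 + 5 = 1069 ≡ 5 (mod 56).
So g(0) = g(28) while 0 ≠ 28, therefore g is not injective.
Since g is not injective, we find the least positive k with g(k) = g(0): this means 38k ≡ 0 (mod 56), i.e. 56 ∣ 38k. Since gcd(38, 56) = 2, dividing through by 2 this holds exactly when 28 ∣ 19k, and as gcd(19, 28) = 1, exactly when 28 ∣ k.
The smallest positive such k is 28.

28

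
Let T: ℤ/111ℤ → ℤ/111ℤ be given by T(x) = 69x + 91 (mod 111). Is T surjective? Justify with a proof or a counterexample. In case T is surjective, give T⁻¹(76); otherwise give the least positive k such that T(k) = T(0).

37

Since gcd(69, 111) = 3, we have 69x ≡ 0 (mod 3) for all x, so T(x) ≡ 1 (mod 3).
But 0 ≢ 1 (mod 3), so 0 ∈ ℤ/111ℤ has no preimage. So T is not surjective.
Since T is not surjective, we find the least positive k with T(k) = T(0): this means 69k ≡ 0 (mod 111), i.e. 111 ∣ 69k. Since gcd(69, 111) = 3, dividing through by 3 this holds exactly when 37 ∣ 23k, and as gcd(23, 37) = 1, exactly when 37 ∣ k.
The smallest positive such k is 37.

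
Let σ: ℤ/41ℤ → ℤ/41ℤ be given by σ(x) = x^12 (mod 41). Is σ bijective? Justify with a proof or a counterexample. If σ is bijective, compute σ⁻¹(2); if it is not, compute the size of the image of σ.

11

σ(4): Repeated squaring mod 41: 4^1 ≡ 4, 4^2 ≡ 4² = 16, 4^4 ≡ 16² = 256 ≡ 10, 4^8 ≡ 10² = 100 ≡ 18. Since 12 = 8 + 4, 4^12 ≡ 18·10: 18·10 = 180 ≡ 16. So 4^12 ≡ 16 (mod 41).
σ(5): Repeated squaring mod 41: 5^1 ≡ 5, 5^2 ≡ 5² = 25, 5^4 ≡ 25² = 625 ≡ 10, 5^8 ≡ 10² = 100 ≡ 18. Since 12 = 8 + 4, 5^12 ≡ 18·10: 18·10 = 180 ≡ 16. So 5^12 ≡ 16 (mod 41).
So σ(4) = σ(5) = 16 while 4 ≠ 5, thus σ is not injective, hence not bijective.
Since σ is not bijective, we determine |image(σ)|. Computing x^12 mod 41 for each x (by repeated squaring, reducing mod 41 at every step), the values σ(0), σ(1), …, σ(40) are: 0, 1, 37, 40, 16, 16, 4, 31, 18, 1, 18, 23, 25, 4, 40, 25, 10, 23, 37, 31, 10, 10, 31, 37, 23, 10, 25, 40, 4, 25, 23, 18, 1, 18, 31, 4, 16, 16, 40, 37, 1.
The distinct values are {0, 1, 4, 10, 16, 18, 23, 25, 31, 37, 40}; there are 11 of them.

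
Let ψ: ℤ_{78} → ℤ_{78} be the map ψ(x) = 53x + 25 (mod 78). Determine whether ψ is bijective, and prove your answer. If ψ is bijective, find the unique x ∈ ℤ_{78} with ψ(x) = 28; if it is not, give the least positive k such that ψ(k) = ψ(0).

3

Recall: ψ is injective if ψ(x_1) = ψ(x_2) implies x_1 = x_2.
If ψ(x_1) = ψ(x_2), then 53x_1 ≡ 53x_2 (mod 78). Because gcd(53, 78) = 1, we may cancel 53 to get x_1 ≡ x_2 (mod 78).
We now compute 53⁻¹ mod 78 explicitly. Euclid's algorithm: 78 = 1·53 + 25, 53 = 2·25 + 3, 25 = 8·3 + 1; back-substituting gives 1 = 53·53 − 36·78, so 53⁻¹ ≡ 53 (mod 78).
For any y ∈ ℤ_{78}, x = 53(y − 25) mod 78 satisfies ψ(x) = 53·53(y − 25) + 25 ≡ y (since 53·53 ≡ 1 mod 78). So every y has a preimage.
Thus ψ is bijective.
Since ψ is bijective, we find ψ⁻¹(28): we need 53x ≡ 28 − 25 ≡ 3 (mod 78). Using 53⁻¹ = 53: x ≡ 53·3 = 159 = 2·78 + 3, so x = 3.
Check: ψ(3) = 53·3 + 25 = 184 = 2·78 + 28 ≡ 28 (mod 78).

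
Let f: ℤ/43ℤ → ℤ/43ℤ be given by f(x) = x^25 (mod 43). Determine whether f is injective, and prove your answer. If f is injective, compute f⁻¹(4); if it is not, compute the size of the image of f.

16

Since 43 is prime, the nonzero elements of ℤ/43ℤ form a cyclic group of order 42.
As gcd(25, 42) = 1, raising to the 25th power is a bijection on this group: if u^25 ≡ v^25 then (uv^{−1})^25 = 1, and the only element of order dividing gcd(25, 42) = 1 is 1, so u = v.
With f(0) = 0 this makes f injective on all of ℤ/43ℤ, hence bijective (finite equal-size domain and codomain). In particular f is injective.
Since f is injective, we find the preimage of 4. The inverse of x ↦ x^25 on (ℤ/43ℤ)^× is x ↦ x^37, because 25·37 = 925 = 22·42 + 1 ≡ 1 (mod 42) and x^{42} = 1 for x ≠ 0 (Fermat). So f⁻¹(4) = 4^37 mod 43.
Repeated squaring mod 43: 4^1 ≡ 4, 4^2 ≡ 4² = 16, 4^4 ≡ 16² = 256 ≡ 41, 4^8 ≡ 41² = 1681 ≡ 4, 4^16 ≡ 4² = 16, 4^32 ≡ 16² = 256 ≡ 41. Since 37 = 32 + 4 + 1, 4^37 ≡ 41·41·4: 41·41 = 1681 ≡ 4, then 4·4 = 16. So 4^37 ≡ 16 (mod 43).
Hence f⁻¹(4) = 16.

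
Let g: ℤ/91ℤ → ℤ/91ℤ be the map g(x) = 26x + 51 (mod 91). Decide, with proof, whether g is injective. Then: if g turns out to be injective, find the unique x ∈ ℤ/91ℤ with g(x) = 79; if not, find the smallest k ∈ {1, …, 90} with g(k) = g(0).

Recall: injectivity means: for all s, t in the domain, g(s) = g(t) implies s = t.
We have gcd(26, 91) = 13 > 1. Taking s = 0 and t = 7: g(0) = 51 and g(7) = 26·7 + 51 = 233 ≡ 51 (mod 91).
So g(0) = g(7) while 0 ≠ 7, so g is not injective.
Since g is not injective, we find the least positive k with g(k) = g(0): this means 26k ≡ 0 (mod 91), i.e. 91 ∣ 26k. Since gcd(26, 91) = 13, dividing through by 13 this holds exactly when 7 ∣ 2k, and as gcd(2, 7) = 1, exactly when 7 ∣ k.
The smallest positive such k is 7.

7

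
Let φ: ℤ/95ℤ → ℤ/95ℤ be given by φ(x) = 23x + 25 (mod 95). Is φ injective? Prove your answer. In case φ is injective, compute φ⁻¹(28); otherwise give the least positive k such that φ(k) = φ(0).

Recall: φ is injective if φ(s) = φ(t) implies s = t.
Suppose φ(s) = φ(t) in ℤ/95ℤ. Then 23s + 25 ≡ 23t + 25 (mod 95), therefore 23(s − t) ≡ 0 (mod 95).
Since gcd(23, 95) = 1, 23 is invertible modulo 95, therefore s − t ≡ 0 (mod 95), i.e. s = t.
Thus φ is injective.
We now compute 23⁻¹ mod 95 explicitly. Euclid's algorithm: 95 = 4·23 + 3, 23 = 7·3 + 2, 3 = 1·2 + 1; back-substituting gives 1 = 62·23 − 15·95, so 23⁻¹ ≡ 62 (mod 95).
Since φ is injective, we find φ⁻¹(28): we need 23x ≡ 28 − 25 ≡ 3 (mod 95). Using 23⁻¹ = 62: x ≡ 62·3 = 186 = 1·95 + 91, so x = 91.
Check: φ(91) = 23·91 + 25 = 2118 = 22·95 + 28 ≡ 28 (mod 95).

91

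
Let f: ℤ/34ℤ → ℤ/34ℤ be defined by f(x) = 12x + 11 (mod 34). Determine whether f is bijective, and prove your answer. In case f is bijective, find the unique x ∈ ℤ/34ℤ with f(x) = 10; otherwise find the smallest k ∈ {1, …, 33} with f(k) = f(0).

We have gcd(12, 34) = 2 > 1. Taking s = 0 and t = 17: f(0) = 11 and f(17) = 12·17 + 11 = 215 ≡ 11 (mod 34).
So f(0) = f(17) while 0 ≠ 17, so f is not injective, hence not bijective.
Since f is not bijective, we find the least positive k with f(k) = f(0): this means 12k ≡ 0 (mod 34), i.e. 34 ∣ 12k. Since gcd(12, 34) = 2, dividing through by 2 this holds exactly when 17 ∣ 6k, and as gcd(6, 17) = 1, exactly when 17 ∣ k.
The smallest positive such k is 17.

17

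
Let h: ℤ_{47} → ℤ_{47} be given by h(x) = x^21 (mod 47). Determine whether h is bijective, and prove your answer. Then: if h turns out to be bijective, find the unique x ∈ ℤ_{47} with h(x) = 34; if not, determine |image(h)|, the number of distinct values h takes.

Since 47 is prime, the nonzero elements of ℤ_{47} form a cyclic group of order 46.
As gcd(21, 46) = 1, raising to the 21st power is a bijection on this group: if a^21 ≡ b^21 then (ab^{−1})^21 = 1, and the only element of order dividing gcd(21, 46) = 1 is 1, so a = b.
With h(0) = 0 this makes h injective on all of ℤ_{47}, hence bijective (finite equal-size domain and codomain). In particular h is bijective.
Since h is bijective, we find the preimage of 34. The inverse of x ↦ x^21 on (ℤ_{47})^× is x ↦ x^11, because 21·11 = 231 = 5·46 + 1 ≡ 1 (mod 46) and x^{46} = 1 for x ≠ 0 (Fermat). So h⁻¹(34) = 34^11 mod 47.
Repeated squaring mod 47: 34^1 ≡ 34, 34^2 ≡ 34² = 1156 ≡ 28, 34^4 ≡ 28² = 784 ≡ 32, 34^8 ≡ 32² = 1024 ≡ 37. Since 11 = 8 + 2 + 1, 34^11 ≡ 37·28·34: 37·28 = 1036 ≡ 2, then 2·34 = 68 ≡ 21. So 34^11 ≡ 21 (mod 47).
Hence h⁻¹(34) = 21.

21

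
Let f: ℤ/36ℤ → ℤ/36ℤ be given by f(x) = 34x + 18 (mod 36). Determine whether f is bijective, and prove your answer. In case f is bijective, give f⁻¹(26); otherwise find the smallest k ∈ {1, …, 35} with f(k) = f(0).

18

We have gcd(34, 36) = 2 > 1. Taking s = 0 and t = 18: f(0) = 18 and f(18) = 34·18 + 18 = 630 ≡ 18 (mod 36).
So f(0) = f(18) while 0 ≠ 18, thus f is not injective, hence not bijective.
Since f is not bijective, we find the least positive k with f(k) = f(0): this means 34k ≡ 0 (mod 36), i.e. 36 ∣ 34k. Since gcd(34, 36) = 2, dividing through by 2 this holds exactly when 18 ∣ 17k, and as gcd(17, 18) = 1, exactly when 18 ∣ k.
The smallest positive such k is 18.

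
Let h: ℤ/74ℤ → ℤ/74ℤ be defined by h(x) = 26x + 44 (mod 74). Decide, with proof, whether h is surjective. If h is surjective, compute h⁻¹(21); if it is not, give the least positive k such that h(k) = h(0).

By definition, surjectivity means every element of the codomain has a preimage under h.
Since gcd(26, 74) = 2, we have 26x ≡ 0 (mod 2) for all x, so h(x) ≡ 0 (mod 2).
But 1 ≢ 0 (mod 2), so 1 ∈ ℤ/74ℤ has no preimage. Hence h is not surjective.
Since h is not surjective, we find the least positive k with h(k) = h(0): this means 26k ≡ 0 (mod 74), i.e. 74 ∣ 26k. Since gcd(26, 74) = 2, dividing through by 2 this holds exactly when 37 ∣ 13k, and as gcd(13, 37) = 1, exactly when 37 ∣ k.
The smallest positive such k is 37.

37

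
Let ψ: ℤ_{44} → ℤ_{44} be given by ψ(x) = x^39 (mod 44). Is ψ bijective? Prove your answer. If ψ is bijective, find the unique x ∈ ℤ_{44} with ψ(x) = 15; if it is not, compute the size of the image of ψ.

33

ψ(0) = 0^39 = 0.
ψ(22): Repeated squaring mod 44: 22^1 ≡ 22, 22^2 ≡ 22² = 484 ≡ 0, 22^4 ≡ 0² = 0, 22^8 ≡ 0² = 0, 22^16 ≡ 0² = 0, 22^32 ≡ 0² = 0. Since 39 = 32 + 4 + 2 + 1, 22^39 ≡ 0·0·0·22: 0·0 = 0, then 0·0 = 0, then 0·22 = 0. So 22^39 ≡ 0 (mod 44).
So ψ(0) = ψ(22) = 0 while 0 ≠ 22, thus ψ is not injective, hence not bijective.
Since ψ is not bijective, we determine |image(ψ)|. Computing x^39 mod 44 for each x (by repeated squaring, reducing mod 44 at every step), the values ψ(0), ψ(1), …, ψ(43) are: 0, 1, 28, 15, 36, 9, 24, 19, 40, 5, 32, 11, 12, 17, 4, 3, 20, 13, 8, 7, 16, 21, 0, 23, 28, 37, 36, 31, 24, 41, 40, 27, 32, 33, 12, 39, 4, 25, 20, 35, 8, 29, 16, 43.
The distinct values are {0, 1, 3, 4, 5, 7, 8, 9, 11, 12, 13, 15, 16, 17, 19, 20, 21, 23, 24, 25, 27, 28, 29, 31, 32, 33, 35, 36, 37, 39, 40, 41, 43}; there are 33 of them.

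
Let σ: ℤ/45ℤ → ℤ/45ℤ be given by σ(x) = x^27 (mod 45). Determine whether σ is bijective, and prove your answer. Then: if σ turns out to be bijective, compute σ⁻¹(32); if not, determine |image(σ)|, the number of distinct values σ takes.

15

σ(0) = 0^27 = 0.
σ(15): Repeated squaring mod 45: 15^1 ≡ 15, 15^2 ≡ 15² = 225 ≡ 0, 15^4 ≡ 0² = 0, 15^8 ≡ 0² = 0, 15^16 ≡ 0² = 0. Since 27 = 16 + 8 + 2 + 1, 15^27 ≡ 0·0·0·15: 0·0 = 0, then 0·0 = 0, then 0·15 = 0. So 15^27 ≡ 0 (mod 45).
So σ(0) = σ(15) = 0 while 0 ≠ 15, so σ is not injective, hence not bijective.
Since σ is not bijective, we determine |image(σ)|. Computing x^27 mod 45 for each x (by repeated squaring, reducing mod 45 at every step), the values σ(0), σ(1), …, σ(44) are: 0, 1, 8, 27, 19, 35, 36, 28, 17, 9, 10, 26, 18, 37, 44, 0, 1, 8, 27, 19, 35, 36, 28, 17, 9, 10, 26, 18, 37, 44, 0, 1, 8, 27, 19, 35, 36, 28, 17, 9, 10, 26, 18, 37, 44.
The distinct values are {0, 1, 8, 9, 10, 17, 18, 19, 26, 27, 28, 35, 36, 37, 44}; there are 15 of them.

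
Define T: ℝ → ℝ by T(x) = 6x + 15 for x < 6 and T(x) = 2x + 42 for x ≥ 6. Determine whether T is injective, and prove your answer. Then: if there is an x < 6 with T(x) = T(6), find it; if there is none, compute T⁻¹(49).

Both pieces are strictly increasing (slopes 6 and 2), so each is injective on its own interval.
The left piece maps (−∞, 6) onto (−∞, 51); the right piece maps [6, ∞) onto [54, ∞).
These images are disjoint, so no value is attained by both pieces. Thus T is injective.
Because the two images are disjoint, no x < 6 has T(x) = T(6), so we compute T⁻¹(49): 49 lies in (−∞, 51), so solve 6x + 15 = 49: x = (49 − 15)/6 = 17/3.

17/3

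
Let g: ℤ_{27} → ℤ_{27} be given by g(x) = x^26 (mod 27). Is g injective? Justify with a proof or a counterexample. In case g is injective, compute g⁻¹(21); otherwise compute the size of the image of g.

10

g(0) = 0^26 = 0.
g(3): Repeated squaring mod 27: 3^1 ≡ 3, 3^2 ≡ 3² = 9, 3^4 ≡ 9² = 81 ≡ 0, 3^8 ≡ 0² = 0, 3^16 ≡ 0² = 0. Since 26 = 16 + 8 + 2, 3^26 ≡ 0·0·9: 0·0 = 0, then 0·9 = 0. So 3^26 ≡ 0 (mod 27).
So g(0) = g(3) = 0 while 0 ≠ 3, therefore g is not injective.
Since g is not injective, we determine |image(g)|. Computing x^26 mod 27 for each x (by repeated squaring, reducing mod 27 at every step), the values g(0), g(1), …, g(26) are: 0, 1, 13, 0, 7, 16, 0, 4, 10, 0, 19, 22, 0, 25, 25, 0, 22, 19, 0, 10, 4, 0, 16, 7, 0, 13, 1.
The distinct values are {0, 1, 4, 7, 10, 13, 16, 19, 22, 25}; there are 10 of them.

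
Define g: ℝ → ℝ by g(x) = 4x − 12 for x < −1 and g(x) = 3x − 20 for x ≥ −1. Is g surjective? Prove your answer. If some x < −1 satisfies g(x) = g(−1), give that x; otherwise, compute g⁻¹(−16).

Both pieces are strictly increasing (slopes 4 and 3), so each is injective on its own interval.
The left piece maps (−∞, −1) onto (−∞, −16); the right piece maps [−1, ∞) onto [−23, ∞).
The union (−∞, −16) ∪ [−23, ∞) covers ℝ, so g is surjective.
For the follow-up: the images overlap, so an x < −1 with g(x) = g(−1) exists. g(−1) = −23; solving 4x − 12 = −23 for x < −1 gives x = (−23 + 12)/4 = −11/4.

-11/4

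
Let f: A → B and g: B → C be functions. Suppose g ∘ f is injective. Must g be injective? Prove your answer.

not injective

No. Take A = {1}, B = {1, 2, 3}, C = {1, 2, 3}, f(a) = a for each a ∈ A, and g(b) = 2 if b ∈ {2, 3} else g(b) = b.
Then g ∘ f = f is injective (A ⊂ B and f is the inclusion), but g(2) = g(3) = 2 with 2 ≠ 3, so g is not injective.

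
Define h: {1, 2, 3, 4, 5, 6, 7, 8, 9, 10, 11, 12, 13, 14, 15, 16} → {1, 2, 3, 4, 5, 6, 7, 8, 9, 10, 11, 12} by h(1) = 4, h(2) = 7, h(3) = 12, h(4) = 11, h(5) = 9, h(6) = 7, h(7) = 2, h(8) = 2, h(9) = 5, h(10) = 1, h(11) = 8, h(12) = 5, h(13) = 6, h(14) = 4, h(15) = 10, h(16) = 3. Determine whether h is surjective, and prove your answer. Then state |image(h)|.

Every element of the codomain has a preimage: 1 = h(10), 2 = h(7), 3 = h(16), 4 = h(1), 5 = h(9), 6 = h(13), 7 = h(2), 8 = h(11), 9 = h(5), 10 = h(15), 11 = h(4), 12 = h(3).
Therefore h is surjective.
The image of h is {1, 2, 3, 4, 5, 6, 7, 8, 9, 10, 11, 12}, which has 12 elements.

12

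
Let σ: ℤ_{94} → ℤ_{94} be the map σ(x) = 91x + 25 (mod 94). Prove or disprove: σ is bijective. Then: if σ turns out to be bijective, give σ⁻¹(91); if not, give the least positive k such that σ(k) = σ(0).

72

Suppose σ(u) = σ(v) in ℤ_{94}. Then 91u + 25 ≡ 91v + 25 (mod 94), so 91(u − v) ≡ 0 (mod 94).
Since gcd(91, 94) = 1, 91 is invertible modulo 94, so u − v ≡ 0 (mod 94), i.e. u = v.
We now compute 91⁻¹ mod 94 explicitly. Euclid's algorithm: 94 = 1·91 + 3, 91 = 30·3 + 1; back-substituting gives 1 = 31·91 − 30·94, so 91⁻¹ ≡ 31 (mod 94).
Then y ↦ 31(y − 25) is a two-sided inverse to σ, so every y ∈ ℤ_{94} has a preimage.
Therefore σ is bijective.
Since σ is bijective, we compute σ⁻¹(91): solve 91x + 25 ≡ 91 (mod 94), i.e. 91x ≡ 66 (mod 94).
Multiplying by 91⁻¹ = 31 gives x ≡ 31·66 = 2046 = 21·94 + 72 ≡ 72 (mod 94).
Check: σ(72) = 91·72 + 25 = 6577 = 69·94 + 91 ≡ 91 (mod 94).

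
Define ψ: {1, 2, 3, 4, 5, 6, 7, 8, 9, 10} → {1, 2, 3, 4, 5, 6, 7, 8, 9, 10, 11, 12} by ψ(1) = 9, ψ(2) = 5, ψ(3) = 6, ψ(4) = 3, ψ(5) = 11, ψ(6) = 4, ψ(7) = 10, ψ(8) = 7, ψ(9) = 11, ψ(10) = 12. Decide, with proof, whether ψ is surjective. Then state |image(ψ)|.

No element maps to 1, so ψ is not surjective.
The image of ψ is {3, 4, 5, 6, 7, 9, 10, 11, 12}, which has 9 elements.

9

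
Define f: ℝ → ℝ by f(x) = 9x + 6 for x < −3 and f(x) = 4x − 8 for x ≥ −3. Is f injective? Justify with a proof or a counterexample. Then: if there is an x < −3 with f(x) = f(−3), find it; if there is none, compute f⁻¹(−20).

-3

Both pieces are strictly increasing (slopes 9 and 4), so each is injective on its own interval.
The left piece maps (−∞, −3) onto (−∞, −21); the right piece maps [−3, ∞) onto [−20, ∞).
These images are disjoint, so no value is attained by both pieces. Hence f is injective.
Because the two images are disjoint, no x < −3 has f(x) = f(−3), so we compute f⁻¹(−20): −20 lies in [−20, ∞), so solve 4x − 8 = −20: x = (−20 + 8)/4 = −3.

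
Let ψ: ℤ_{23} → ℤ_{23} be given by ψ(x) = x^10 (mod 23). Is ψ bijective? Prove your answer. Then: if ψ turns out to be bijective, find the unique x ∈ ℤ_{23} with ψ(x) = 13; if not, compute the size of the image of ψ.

12

ψ(11): Repeated squaring mod 23: 11^1 ≡ 11, 11^2 ≡ 11² = 121 ≡ 6, 11^4 ≡ 6² = 36 ≡ 13, 11^8 ≡ 13² = 169 ≡ 8. Since 10 = 8 + 2, 11^10 ≡ 8·6: 8·6 = 48 ≡ 2. So 11^10 ≡ 2 (mod 23).
ψ(12): Repeated squaring mod 23: 12^1 ≡ 12, 12^2 ≡ 12² = 144 ≡ 6, 12^4 ≡ 6² = 36 ≡ 13, 12^8 ≡ 13² = 169 ≡ 8. Since 10 = 8 + 2, 12^10 ≡ 8·6: 8·6 = 48 ≡ 2. So 12^10 ≡ 2 (mod 23).
So ψ(11) = ψ(12) = 2 while 11 ≠ 12, so ψ is not injective, hence not bijective.
Since ψ is not bijective, we determine |image(ψ)|. Computing x^10 mod 23 for each x (by repeated squaring, reducing mod 23 at every step), the values ψ(0), ψ(1), …, ψ(22) are: 0, 1, 12, 8, 6, 9, 4, 13, 3, 18, 16, 2, 2, 16, 18, 3, 13, 4, 9, 6, 8, 12, 1.
The distinct values are {0, 1, 2, 3, 4, 6, 8, 9, 12, 13, 16, 18}; there are 12 of them.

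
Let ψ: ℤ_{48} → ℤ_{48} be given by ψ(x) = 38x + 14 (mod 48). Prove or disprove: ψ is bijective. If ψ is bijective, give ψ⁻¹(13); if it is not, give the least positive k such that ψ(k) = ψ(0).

We have gcd(38, 48) = 2 > 1. Taking a = 0 and b = 24: ψ(0) = 14 and ψ(24) = 38·24 + 14 = 926 ≡ 14 (mod 48).
So ψ(0) = ψ(24) while 0 ≠ 24, hence ψ is not injective, hence not bijective.
Since ψ is not bijective, we find the least positive k with ψ(k) = ψ(0): this means 38k ≡ 0 (mod 48), i.e. 48 ∣ 38k. Since gcd(38, 48) = 2, dividing through by 2 this holds exactly when 24 ∣ 19k, and as gcd(19, 24) = 1, exactly when 24 ∣ k.
The smallest positive such k is 24.

24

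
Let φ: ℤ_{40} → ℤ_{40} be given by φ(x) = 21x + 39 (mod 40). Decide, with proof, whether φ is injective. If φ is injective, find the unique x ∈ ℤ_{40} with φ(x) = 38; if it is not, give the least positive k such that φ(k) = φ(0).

Suppose φ(s) = φ(t) in ℤ_{40}. Then 21s + 39 ≡ 21t + 39 (mod 40), hence 21(s − t) ≡ 0 (mod 40).
Since gcd(21, 40) = 1, 21 is invertible modulo 40, hence s − t ≡ 0 (mod 40), i.e. s = t.
Thus φ is injective.
We now compute 21⁻¹ mod 40 explicitly. Euclid's algorithm: 40 = 1·21 + 19, 21 = 1·19 + 2, 19 = 9·2 + 1; back-substituting gives 1 = 21·21 − 11·40, so 21⁻¹ ≡ 21 (mod 40).
Since φ is injective, we find φ⁻¹(38): we need 21x ≡ 38 − 39 ≡ 39 (mod 40). Using 21⁻¹ = 21: x ≡ 21·39 = 819 = 20·40 + 19, so x = 19.
Check: φ(19) = 21·19 + 39 = 438 = 10·40 + 38 ≡ 38 (mod 40).

19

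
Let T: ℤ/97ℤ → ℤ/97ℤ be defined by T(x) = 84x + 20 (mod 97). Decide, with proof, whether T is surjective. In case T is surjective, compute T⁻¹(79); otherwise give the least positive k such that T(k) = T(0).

Recall: T is surjective if every y in the codomain equals T(x) for some x in the domain.
Since gcd(84, 97) = 1, 84 is invertible modulo 97. Euclid's algorithm: 97 = 1·84 + 13, 84 = 6·13 + 6, 13 = 2·6 + 1; back-substituting gives 1 = 82·84 − 71·97, so 84⁻¹ ≡ 82 (mod 97).
For any y ∈ ℤ/97ℤ, x = 82(y − 20) mod 97 satisfies T(x) = 84·82(y − 20) + 20 ≡ y (since 84·82 ≡ 1 mod 97). So every y has a preimage.
So T is surjective.
Since T is surjective, we find T⁻¹(79): we need 84x ≡ 79 − 20 ≡ 59 (mod 97). Using 84⁻¹ = 82: x ≡ 82·59 = 4838 = 49·97 + 85, so x = 85.
Check: T(85) = 84·85 + 20 = 7160 = 73·97 + 79 ≡ 79 (mod 97).

85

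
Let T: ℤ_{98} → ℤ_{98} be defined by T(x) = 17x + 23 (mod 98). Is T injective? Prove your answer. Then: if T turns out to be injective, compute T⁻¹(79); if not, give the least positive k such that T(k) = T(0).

84

Recall that T is injective when T(x_1) = T(x_2) forces x_1 = x_2.
If T(x_1) = T(x_2), then 17x_1 ≡ 17x_2 (mod 98). Because gcd(17, 98) = 1, we may cancel 17 to get x_1 ≡ x_2 (mod 98).
Thus T is injective.
We now compute 17⁻¹ mod 98 explicitly. Euclid's algorithm: 98 = 5·17 + 13, 17 = 1·13 + 4, 13 = 3·4 + 1; back-substituting gives 1 = 75·17 − 13·98, so 17⁻¹ ≡ 75 (mod 98).
Since T is injective, we compute T⁻¹(79): solve 17x + 23 ≡ 79 (mod 98), i.e. 17x ≡ 56 (mod 98).
Multiplying by 17⁻¹ = 75 gives x ≡ 75·56 = 4200 = 42·98 + 84 ≡ 84 (mod 98).
Check: T(84) = 17·84 + 23 = 1451 = 14·98 + 79 ≡ 79 (mod 98).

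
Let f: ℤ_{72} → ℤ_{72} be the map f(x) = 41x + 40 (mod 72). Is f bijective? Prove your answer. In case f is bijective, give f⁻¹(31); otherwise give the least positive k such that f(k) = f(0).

Suppose f(s) = f(t) in ℤ_{72}. Then 41s + 40 ≡ 41t + 40 (mod 72), therefore 41(s − t) ≡ 0 (mod 72).
Since gcd(41, 72) = 1, 41 is invertible modulo 72, therefore s − t ≡ 0 (mod 72), i.e. s = t.
We now compute 41⁻¹ mod 72 explicitly. Euclid's algorithm: 72 = 1·41 + 31, 41 = 1·31 + 10, 31 = 3·10 + 1; back-substituting gives 1 = 65·41 − 37·72, so 41⁻¹ ≡ 65 (mod 72).
Then y ↦ 65(y − 40) is a two-sided inverse to f, so every y ∈ ℤ_{72} has a preimage.
So f is bijective.
Since f is bijective, we find f⁻¹(31): we need 41x ≡ 31 − 40 ≡ 63 (mod 72). Using 41⁻¹ = 65: x ≡ 65·63 = 4095 = 56·72 + 63, so x = 63.
Check: f(63) = 41·63 + 40 = 2623 = 36·72 + 31 ≡ 31 (mod 72).

63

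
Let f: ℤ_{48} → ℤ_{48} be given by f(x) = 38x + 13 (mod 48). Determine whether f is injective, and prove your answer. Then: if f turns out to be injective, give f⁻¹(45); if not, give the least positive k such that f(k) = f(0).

24

Recall that f is injective when f(u) = f(v) forces u = v.
We have gcd(38, 48) = 2 > 1. Taking u = 0 and v = 24: f(0) = 13 and f(24) = 38·24 + 13 = 925 ≡ 13 (mod 48).
So f(0) = f(24) while 0 ≠ 24, hence f is not injective.
Since f is not injective, we find the least positive k with f(k) = f(0): this means 38k ≡ 0 (mod 48), i.e. 48 ∣ 38k. Since gcd(38, 48) = 2, dividing through by 2 this holds exactly when 24 ∣ 19k, and as gcd(19, 24) = 1, exactly when 24 ∣ k.
The smallest positive such k is 24.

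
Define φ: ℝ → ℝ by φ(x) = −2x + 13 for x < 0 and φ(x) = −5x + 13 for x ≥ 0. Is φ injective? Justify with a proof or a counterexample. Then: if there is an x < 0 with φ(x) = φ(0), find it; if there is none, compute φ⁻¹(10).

Both pieces are strictly decreasing (slopes −2 and −5), so each is injective on its own interval.
The left piece maps (−∞, 0) onto (13, ∞); the right piece maps [0, ∞) onto (−∞, 13].
These images are disjoint, so no value is attained by both pieces. Therefore φ is injective.
Because the two images are disjoint, no x < 0 has φ(x) = φ(0), so we compute φ⁻¹(10): 10 lies in (−∞, 13], so solve −5x + 13 = 10: x = (10 − 13)/(−5) = 3/5.

3/5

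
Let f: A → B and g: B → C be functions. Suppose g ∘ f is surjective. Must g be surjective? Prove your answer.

Let c ∈ C. Since g ∘ f is surjective, some a ∈ A has g(f(a)) = c. Then b = f(a) ∈ B satisfies g(b) = c. So g is surjective.

surjective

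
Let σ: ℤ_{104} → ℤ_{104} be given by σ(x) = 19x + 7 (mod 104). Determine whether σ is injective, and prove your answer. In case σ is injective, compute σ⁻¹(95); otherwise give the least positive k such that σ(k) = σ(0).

Recall that σ is injective if σ(s) = σ(t) implies s = t.
If σ(s) = σ(t), then 19s ≡ 19t (mod 104). Because gcd(19, 104) = 1, we may cancel 19 to get s ≡ t (mod 104).
Therefore σ is injective.
We now compute 19⁻¹ mod 104 explicitly. Euclid's algorithm: 104 = 5·19 + 9, 19 = 2·9 + 1; back-substituting gives 1 = 11·19 − 2·104, so 19⁻¹ ≡ 11 (mod 104).
Since σ is injective, we compute σ⁻¹(95): solve 19x + 7 ≡ 95 (mod 104), i.e. 19x ≡ 88 (mod 104).
Multiplying by 19⁻¹ = 11 gives x ≡ 11·88 = 968 = 9·104 + 32 ≡ 32 (mod 104).
Check: σ(32) = 19·32 + 7 = 615 = 5·104 + 95 ≡ 95 (mod 104).

32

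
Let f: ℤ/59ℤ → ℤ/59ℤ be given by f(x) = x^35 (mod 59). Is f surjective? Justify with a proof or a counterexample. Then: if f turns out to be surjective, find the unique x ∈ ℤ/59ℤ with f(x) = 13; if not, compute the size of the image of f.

Since 59 is prime, the nonzero elements of ℤ/59ℤ form a cyclic group of order 58.
As gcd(35, 58) = 1, raising to the 35th power is a bijection on this group: if a^35 ≡ b^35 then (ab^{−1})^35 = 1, and the only element of order dividing gcd(35, 58) = 1 is 1, so a = b.
With f(0) = 0 this makes f injective on all of ℤ/59ℤ, hence bijective (finite equal-size domain and codomain). In particular f is surjective.
Since f is surjective, we find the preimage of 13. The inverse of x ↦ x^35 on (ℤ/59ℤ)^× is x ↦ x^5, because 35·5 = 175 = 3·58 + 1 ≡ 1 (mod 58) and x^{58} = 1 for x ≠ 0 (Fermat). So f⁻¹(13) = 13^5 mod 59.
Repeated squaring mod 59: 13^1 ≡ 13, 13^2 ≡ 13² = 169 ≡ 51, 13^4 ≡ 51² = 2601 ≡ 5. Since 5 = 4 + 1, 13^5 ≡ 5·13: 5·13 = 65 ≡ 6. So 13^5 ≡ 6 (mod 59).
Hence f⁻¹(13) = 6.

6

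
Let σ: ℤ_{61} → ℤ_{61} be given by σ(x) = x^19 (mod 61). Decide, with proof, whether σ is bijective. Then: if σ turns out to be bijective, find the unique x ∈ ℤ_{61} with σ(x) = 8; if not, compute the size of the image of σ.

23

Since 61 is prime, the nonzero elements of ℤ_{61} form a cyclic group of order 60.
As gcd(19, 60) = 1, raising to the 19th power is a bijection on this group: if s^19 ≡ t^19 then (st^{−1})^19 = 1, and the only element of order dividing gcd(19, 60) = 1 is 1, so s = t.
With σ(0) = 0 this makes σ injective on all of ℤ_{61}, hence bijective (finite equal-size domain and codomain). In particular σ is bijective.
Since σ is bijective, we find the preimage of 8. The inverse of x ↦ x^19 on (ℤ_{61})^× is x ↦ x^19, because 19·19 = 361 = 6·60 + 1 ≡ 1 (mod 60) and x^{60} = 1 for x ≠ 0 (Fermat). So σ⁻¹(8) = 8^19 mod 61.
Repeated squaring mod 61: 8^1 ≡ 8, 8^2 ≡ 8² = 64 ≡ 3, 8^4 ≡ 3² = 9, 8^8 ≡ 9² = 81 ≡ 20, 8^16 ≡ 20² = 400 ≡ 34. Since 19 = 16 + 2 + 1, 8^19 ≡ 34·3·8: 34·3 = 102 ≡ 41, then 41·8 = 328 ≡ 23. So 8^19 ≡ 23 (mod 61).
Hence σ⁻¹(8) = 23.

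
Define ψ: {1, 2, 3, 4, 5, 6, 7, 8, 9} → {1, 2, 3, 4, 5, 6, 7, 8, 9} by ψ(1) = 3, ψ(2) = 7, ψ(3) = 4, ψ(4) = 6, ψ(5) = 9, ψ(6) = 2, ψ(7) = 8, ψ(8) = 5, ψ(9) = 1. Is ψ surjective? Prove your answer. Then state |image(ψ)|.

Every element of the codomain has a preimage: 1 = ψ(9), 2 = ψ(6), 3 = ψ(1), 4 = ψ(3), 5 = ψ(8), 6 = ψ(4), 7 = ψ(2), 8 = ψ(7), 9 = ψ(5).
Therefore ψ is surjective.
The image of ψ is {1, 2, 3, 4, 5, 6, 7, 8, 9}, which has 9 elements.

9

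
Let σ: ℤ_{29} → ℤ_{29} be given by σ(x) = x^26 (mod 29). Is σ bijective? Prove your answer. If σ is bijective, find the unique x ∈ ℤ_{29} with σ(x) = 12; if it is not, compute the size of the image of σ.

15

σ(14): Repeated squaring mod 29: 14^1 ≡ 14, 14^2 ≡ 14² = 196 ≡ 22, 14^4 ≡ 22² = 484 ≡ 20, 14^8 ≡ 20² = 400 ≡ 23, 14^16 ≡ 23² = 529 ≡ 7. Since 26 = 16 + 8 + 2, 14^26 ≡ 7·23·22: 7·23 = 161 ≡ 16, then 16·22 = 352 ≡ 4. So 14^26 ≡ 4 (mod 29).
σ(15): Repeated squaring mod 29: 15^1 ≡ 15, 15^2 ≡ 15² = 225 ≡ 22, 15^4 ≡ 22² = 484 ≡ 20, 15^8 ≡ 20² = 400 ≡ 23, 15^16 ≡ 23² = 529 ≡ 7. Since 26 = 16 + 8 + 2, 15^26 ≡ 7·23·22: 7·23 = 161 ≡ 16, then 16·22 = 352 ≡ 4. So 15^26 ≡ 4 (mod 29).
So σ(14) = σ(15) = 4 while 14 ≠ 15, hence σ is not injective, hence not bijective.
Since σ is not bijective, we determine |image(σ)|. Computing x^26 mod 29 for each x (by repeated squaring, reducing mod 29 at every step), the values σ(0), σ(1), …, σ(28) are: 0, 1, 22, 13, 20, 7, 25, 16, 5, 24, 9, 6, 28, 23, 4, 4, 23, 28, 6, 9, 24, 5, 16, 25, 7, 20, 13, 22, 1.
The distinct values are {0, 1, 4, 5, 6, 7, 9, 13, 16, 20, 22, 23, 24, 25, 28}; there are 15 of them.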